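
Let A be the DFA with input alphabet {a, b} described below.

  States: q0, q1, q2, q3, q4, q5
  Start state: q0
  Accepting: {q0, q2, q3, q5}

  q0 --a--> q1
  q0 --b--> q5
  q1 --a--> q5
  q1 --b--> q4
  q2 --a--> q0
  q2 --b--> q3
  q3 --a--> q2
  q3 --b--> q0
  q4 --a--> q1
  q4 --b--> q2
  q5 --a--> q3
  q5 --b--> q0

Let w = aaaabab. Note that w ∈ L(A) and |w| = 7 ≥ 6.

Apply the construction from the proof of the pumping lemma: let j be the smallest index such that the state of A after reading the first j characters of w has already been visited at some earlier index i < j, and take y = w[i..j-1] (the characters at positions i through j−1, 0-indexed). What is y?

ab

State sequence: q0 -a-> q1 -a-> q5 -a-> q3 -a-> q2 -b-> q3 -a-> q2 -b-> q3
First repeat at step 5: q3 was already visited.

So i = 3, j = 5, giving x = w[0:3] = aaa, y = w[3:5] = ab, z = w[5:7] = ab.
Check: |xy| = 5 ≤ 6 and |y| = 2 ≥ 1. Reading y takes A from q3 back to q3, so every xyⁱz is accepted.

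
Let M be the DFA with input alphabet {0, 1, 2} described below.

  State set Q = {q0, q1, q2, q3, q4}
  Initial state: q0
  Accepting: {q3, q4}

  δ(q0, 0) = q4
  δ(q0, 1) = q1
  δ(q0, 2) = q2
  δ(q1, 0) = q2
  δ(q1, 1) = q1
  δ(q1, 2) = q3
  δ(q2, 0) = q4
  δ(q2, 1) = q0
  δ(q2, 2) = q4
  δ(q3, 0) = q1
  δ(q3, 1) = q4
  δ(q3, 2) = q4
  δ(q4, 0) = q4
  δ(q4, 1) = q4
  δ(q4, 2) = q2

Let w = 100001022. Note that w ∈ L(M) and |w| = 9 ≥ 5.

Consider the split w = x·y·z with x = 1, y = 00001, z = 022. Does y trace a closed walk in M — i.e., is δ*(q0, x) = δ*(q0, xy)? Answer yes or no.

State sequence: q0 -1-> q1 -0-> q2 -0-> q4 -0-> q4 -0-> q4 -1-> q4

After x (step 1): q1. After xy (step 6): q4.
They differ (q1 ≠ q4), so y is not a cycle from the state after x; this split is not the one the pumping-lemma construction produces, and pumping y need not keep the string in L(M).

no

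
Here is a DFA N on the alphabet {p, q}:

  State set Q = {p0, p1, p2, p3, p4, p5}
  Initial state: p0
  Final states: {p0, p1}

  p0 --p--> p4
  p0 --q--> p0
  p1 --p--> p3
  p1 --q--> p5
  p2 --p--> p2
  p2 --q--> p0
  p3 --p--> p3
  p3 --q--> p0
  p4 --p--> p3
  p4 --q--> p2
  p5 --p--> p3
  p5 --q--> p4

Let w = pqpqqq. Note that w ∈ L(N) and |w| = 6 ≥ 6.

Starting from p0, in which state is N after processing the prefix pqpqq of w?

State sequence: p0 -p-> p4 -q-> p2 -p-> p2 -q-> p0 -q-> p0

After reading 5 characters, N is in state p0.
(This kind of state-tracing is the core of the pumping-lemma construction: with 6 states, pigeonhole forces a repeat within the first 6 steps.)

p0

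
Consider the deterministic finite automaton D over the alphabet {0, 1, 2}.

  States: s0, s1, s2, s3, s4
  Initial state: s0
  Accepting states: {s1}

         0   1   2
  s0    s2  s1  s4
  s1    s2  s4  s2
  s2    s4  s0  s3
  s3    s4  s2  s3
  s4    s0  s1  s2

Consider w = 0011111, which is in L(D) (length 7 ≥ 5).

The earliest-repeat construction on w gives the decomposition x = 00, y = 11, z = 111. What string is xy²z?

001111111

xy^2z = 00·11·11·111 = 001111111.
Reading y = 11 takes D from s4 back to s4, so after x·y·y the machine is still in s4, and z then leads to the accepting state s1. Hence 001111111 ∈ L(D).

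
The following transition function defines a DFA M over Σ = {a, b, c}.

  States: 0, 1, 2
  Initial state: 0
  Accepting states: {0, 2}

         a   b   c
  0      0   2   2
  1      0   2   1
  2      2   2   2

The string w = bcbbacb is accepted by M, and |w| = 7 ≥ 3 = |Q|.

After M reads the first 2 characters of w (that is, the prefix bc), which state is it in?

Run of M on the first 2 characters of w = b c:
  step 0: 0  (start)
  step 1: 2  (read b: 0→2)
  step 2: 2  (read c: 2→2)

After reading 2 characters, M is in state 2.
(This kind of state-tracing is the core of the pumping-lemma construction: with 3 states, pigeonhole forces a repeat within the first 3 steps.)

2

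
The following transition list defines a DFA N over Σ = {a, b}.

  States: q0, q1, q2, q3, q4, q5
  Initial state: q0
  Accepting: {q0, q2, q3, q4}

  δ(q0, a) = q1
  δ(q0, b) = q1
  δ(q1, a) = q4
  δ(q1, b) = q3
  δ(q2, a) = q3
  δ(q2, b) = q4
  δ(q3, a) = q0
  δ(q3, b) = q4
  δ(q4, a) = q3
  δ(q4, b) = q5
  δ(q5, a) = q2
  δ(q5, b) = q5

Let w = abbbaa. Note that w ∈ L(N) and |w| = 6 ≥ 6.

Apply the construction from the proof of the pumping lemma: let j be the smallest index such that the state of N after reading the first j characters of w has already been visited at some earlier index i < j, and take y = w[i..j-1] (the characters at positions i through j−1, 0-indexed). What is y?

State sequence: q0 -a-> q1 -b-> q3 -b-> q4 -b-> q5 -a-> q2 -a-> q3
First repeat at step 6: q3 was already visited.

So i = 2, j = 6, giving x = w[0:2] = ab, y = w[2:6] = bbaa, z = w[6:6] = ε.
Check: |xy| = 6 ≤ 6 and |y| = 4 ≥ 1. Reading y takes N from q3 back to q3, so every xyⁱz is accepted.
Since N has 6 states, any run of length ≥ 6 visits 6+1 states, so by pigeonhole some state repeats within the first 6 steps — that repeat gives the pumpable loop.

bbaa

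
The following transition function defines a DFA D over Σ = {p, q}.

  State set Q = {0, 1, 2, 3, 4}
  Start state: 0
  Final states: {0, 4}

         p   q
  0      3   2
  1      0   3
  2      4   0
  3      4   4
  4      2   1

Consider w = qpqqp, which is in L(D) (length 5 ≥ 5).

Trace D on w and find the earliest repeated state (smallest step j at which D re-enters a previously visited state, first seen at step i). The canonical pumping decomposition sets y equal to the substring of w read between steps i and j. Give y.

Run of D on w = q p q q p:
  step 0: 0  (start)
  step 1: 2  (read q: 0→2)
  step 2: 4  (read p: 2→4)
  step 3: 1  (read q: 4→1)
  step 4: 3  (read q: 1→3)
  step 5: 4  (read p: 3→4)   ← first repeat (4 seen earlier)

So i = 2, j = 5, giving x = w[0:2] = qp, y = w[2:5] = qqp, z = w[5:5] = ε.
Check: |xy| = 5 ≤ 5 and |y| = 3 ≥ 1. Reading y takes D from 4 back to 4, so every xyⁱz is accepted.
With |Q| = 5, pigeonhole forces a state repeat no later than step 5; the substring read between the first and second visits to that state can be pumped.

qqp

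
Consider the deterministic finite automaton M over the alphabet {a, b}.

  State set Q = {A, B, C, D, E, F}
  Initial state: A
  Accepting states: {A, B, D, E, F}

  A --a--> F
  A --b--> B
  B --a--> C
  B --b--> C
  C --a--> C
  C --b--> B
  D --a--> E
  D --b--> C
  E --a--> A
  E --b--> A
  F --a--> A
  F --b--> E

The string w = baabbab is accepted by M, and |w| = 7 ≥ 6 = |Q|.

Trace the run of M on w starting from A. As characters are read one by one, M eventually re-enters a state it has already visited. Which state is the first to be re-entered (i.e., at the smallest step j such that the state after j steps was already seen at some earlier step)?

State sequence: A -b-> B -a-> C -a-> C -b-> B -b-> C -a-> C -b-> B
First repeat at step 3: C was already visited.

The earliest repeat is at step j = 3: M is in C, which it already visited at step i = 2.
The DFA has 6 states, so the proof of the pumping lemma guarantees a repeated state among the first 6+1 visited; the segment between the two visits is the pumpable y.

C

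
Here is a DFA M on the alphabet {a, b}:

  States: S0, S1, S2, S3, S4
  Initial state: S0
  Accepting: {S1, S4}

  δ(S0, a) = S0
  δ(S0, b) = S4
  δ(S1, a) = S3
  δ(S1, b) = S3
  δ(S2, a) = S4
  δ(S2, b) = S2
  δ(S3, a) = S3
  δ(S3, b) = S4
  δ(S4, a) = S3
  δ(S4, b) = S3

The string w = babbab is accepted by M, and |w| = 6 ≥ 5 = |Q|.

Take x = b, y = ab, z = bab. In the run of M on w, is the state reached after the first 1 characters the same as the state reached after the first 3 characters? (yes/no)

Run of M on the first 3 characters of w = b a b:
  step 0: S0  (start)
  step 1: S4  (read b: S0→S4)
  step 2: S3  (read a: S4→S3)
  step 3: S4  (read b: S3→S4)

After x (step 1): S4. After xy (step 3): S4.
They match, so y = ab drives M around a cycle from S4 back to itself; pumping y any number of times keeps M in S4 before reading z, and xyⁱz ∈ L(M) for every i ≥ 0.

yes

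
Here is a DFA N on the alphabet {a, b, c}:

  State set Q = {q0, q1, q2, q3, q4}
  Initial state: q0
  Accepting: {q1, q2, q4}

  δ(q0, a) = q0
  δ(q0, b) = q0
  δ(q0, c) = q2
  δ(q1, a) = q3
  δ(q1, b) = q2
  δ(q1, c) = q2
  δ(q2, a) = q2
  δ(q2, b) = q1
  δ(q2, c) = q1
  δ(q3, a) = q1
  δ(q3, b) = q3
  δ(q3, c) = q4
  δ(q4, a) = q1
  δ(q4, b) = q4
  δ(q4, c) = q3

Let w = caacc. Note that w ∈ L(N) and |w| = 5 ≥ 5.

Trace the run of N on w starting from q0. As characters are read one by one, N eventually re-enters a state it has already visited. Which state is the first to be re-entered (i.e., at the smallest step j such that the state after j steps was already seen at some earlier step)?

q2

State sequence: q0 -c-> q2 -a-> q2 -a-> q2 -c-> q1 -c-> q2
First repeat at step 2: q2 was already visited.

The earliest repeat is at step j = 2: N is in q2, which it already visited at step i = 1.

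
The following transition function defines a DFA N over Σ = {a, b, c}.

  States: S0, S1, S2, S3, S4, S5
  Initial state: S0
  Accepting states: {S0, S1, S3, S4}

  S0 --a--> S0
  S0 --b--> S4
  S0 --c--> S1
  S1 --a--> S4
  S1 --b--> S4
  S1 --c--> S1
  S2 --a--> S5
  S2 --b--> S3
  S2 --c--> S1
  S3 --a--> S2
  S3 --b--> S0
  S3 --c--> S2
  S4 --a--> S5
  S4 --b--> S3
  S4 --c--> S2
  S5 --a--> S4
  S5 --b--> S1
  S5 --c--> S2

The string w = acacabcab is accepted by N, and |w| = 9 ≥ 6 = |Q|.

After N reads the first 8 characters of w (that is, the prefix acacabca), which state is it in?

Run of N on the first 8 characters of w = a c a c a b c a:
  step 0: S0  (start)
  step 1: S0  (read a: S0→S0)
  step 2: S1  (read c: S0→S1)
  step 3: S4  (read a: S1→S4)
  step 4: S2  (read c: S4→S2)
  step 5: S5  (read a: S2→S5)
  step 6: S1  (read b: S5→S1)
  step 7: S1  (read c: S1→S1)
  step 8: S4  (read a: S1→S4)

After reading 8 characters, N is in state S4.
(This kind of state-tracing is the core of the pumping-lemma construction: with 6 states, pigeonhole forces a repeat within the first 6 steps.)

S4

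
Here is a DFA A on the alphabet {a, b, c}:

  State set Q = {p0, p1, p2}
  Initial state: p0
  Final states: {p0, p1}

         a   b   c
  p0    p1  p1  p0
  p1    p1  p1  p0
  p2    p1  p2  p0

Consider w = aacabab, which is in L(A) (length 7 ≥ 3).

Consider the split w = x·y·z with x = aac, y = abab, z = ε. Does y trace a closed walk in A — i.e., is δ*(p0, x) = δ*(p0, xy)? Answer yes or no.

no

State sequence: p0 -a-> p1 -a-> p1 -c-> p0 -a-> p1 -b-> p1 -a-> p1 -b-> p1

After x (step 3): p0. After xy (step 7): p1.
They differ (p0 ≠ p1), so y is not a cycle from the state after x; this split is not the one the pumping-lemma construction produces, and pumping y need not keep the string in L(A).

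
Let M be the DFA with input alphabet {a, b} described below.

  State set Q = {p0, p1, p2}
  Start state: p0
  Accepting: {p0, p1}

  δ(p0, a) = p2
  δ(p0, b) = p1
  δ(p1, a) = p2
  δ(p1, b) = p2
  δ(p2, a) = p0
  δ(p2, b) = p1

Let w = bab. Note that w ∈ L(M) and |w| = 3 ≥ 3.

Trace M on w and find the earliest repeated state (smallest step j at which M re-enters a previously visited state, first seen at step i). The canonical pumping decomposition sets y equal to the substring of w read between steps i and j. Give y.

ab

Run of M on w = b a b:
  step 0: p0  (start)
  step 1: p1  (read b: p0→p1)
  step 2: p2  (read a: p1→p2)
  step 3: p1  (read b: p2→p1)   ← first repeat (p1 seen earlier)

So i = 1, j = 3, giving x = w[0:1] = b, y = w[1:3] = ab, z = w[3:3] = ε.
Check: |xy| = 3 ≤ 3 and |y| = 2 ≥ 1. Reading y takes M from p1 back to p1, so every xyⁱz is accepted.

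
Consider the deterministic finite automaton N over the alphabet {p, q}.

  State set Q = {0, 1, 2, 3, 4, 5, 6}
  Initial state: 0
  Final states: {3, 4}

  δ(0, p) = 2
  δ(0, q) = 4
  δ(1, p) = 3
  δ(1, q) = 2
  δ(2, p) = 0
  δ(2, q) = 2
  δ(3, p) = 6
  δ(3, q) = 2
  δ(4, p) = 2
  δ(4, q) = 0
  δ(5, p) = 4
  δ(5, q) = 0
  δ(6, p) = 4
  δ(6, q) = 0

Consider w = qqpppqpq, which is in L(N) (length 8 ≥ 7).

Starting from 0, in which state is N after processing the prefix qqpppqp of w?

Run of N on the first 7 characters of w = q q p p p q p:
  step 0: 0  (start)
  step 1: 4  (read q: 0→4)
  step 2: 0  (read q: 4→0)
  step 3: 2  (read p: 0→2)
  step 4: 0  (read p: 2→0)
  step 5: 2  (read p: 0→2)
  step 6: 2  (read q: 2→2)
  step 7: 0  (read p: 2→0)

After reading 7 characters, N is in state 0.
(This kind of state-tracing is the core of the pumping-lemma construction: with 7 states, pigeonhole forces a repeat within the first 7 steps.)

0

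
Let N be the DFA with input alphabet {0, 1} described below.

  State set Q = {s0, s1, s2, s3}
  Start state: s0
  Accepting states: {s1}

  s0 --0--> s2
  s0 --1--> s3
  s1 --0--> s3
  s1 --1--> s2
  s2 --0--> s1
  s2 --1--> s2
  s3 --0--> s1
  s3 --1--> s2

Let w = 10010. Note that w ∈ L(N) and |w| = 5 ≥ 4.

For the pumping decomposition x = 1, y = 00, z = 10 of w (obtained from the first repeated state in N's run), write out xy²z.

1000010

xy^2z = 1·00·00·10 = 1000010.
Reading y = 00 takes N from s3 back to s3, so after x·y·y the machine is still in s3, and z then leads to the accepting state s1. Hence 1000010 ∈ L(N).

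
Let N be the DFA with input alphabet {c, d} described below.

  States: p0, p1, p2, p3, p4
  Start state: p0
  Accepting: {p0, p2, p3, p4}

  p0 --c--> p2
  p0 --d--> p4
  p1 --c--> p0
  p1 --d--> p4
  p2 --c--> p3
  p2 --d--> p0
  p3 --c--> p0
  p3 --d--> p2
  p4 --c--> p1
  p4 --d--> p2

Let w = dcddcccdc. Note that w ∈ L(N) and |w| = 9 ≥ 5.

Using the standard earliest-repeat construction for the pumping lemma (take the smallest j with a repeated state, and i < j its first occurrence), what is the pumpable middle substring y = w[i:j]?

State sequence: p0 -d-> p4 -c-> p1 -d-> p4 -d-> p2 -c-> p3 -c-> p0 -c-> p2 -d-> p0 -c-> p2
First repeat at step 3: p4 was already visited.

So i = 1, j = 3, giving x = w[0:1] = d, y = w[1:3] = cd, z = w[3:9] = dcccdc.
Check: |xy| = 3 ≤ 5 and |y| = 2 ≥ 1. Reading y takes N from p4 back to p4, so every xyⁱz is accepted.
With |Q| = 5, pigeonhole forces a state repeat no later than step 5; the substring read between the first and second visits to that state can be pumped.

cd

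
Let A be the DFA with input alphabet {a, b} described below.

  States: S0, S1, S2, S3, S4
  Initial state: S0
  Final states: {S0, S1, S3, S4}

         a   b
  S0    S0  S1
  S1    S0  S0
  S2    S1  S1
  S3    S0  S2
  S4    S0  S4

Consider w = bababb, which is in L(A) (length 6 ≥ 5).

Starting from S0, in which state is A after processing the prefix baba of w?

State sequence: S0 -b-> S1 -a-> S0 -b-> S1 -a-> S0

After reading 4 characters, A is in state S0.

S0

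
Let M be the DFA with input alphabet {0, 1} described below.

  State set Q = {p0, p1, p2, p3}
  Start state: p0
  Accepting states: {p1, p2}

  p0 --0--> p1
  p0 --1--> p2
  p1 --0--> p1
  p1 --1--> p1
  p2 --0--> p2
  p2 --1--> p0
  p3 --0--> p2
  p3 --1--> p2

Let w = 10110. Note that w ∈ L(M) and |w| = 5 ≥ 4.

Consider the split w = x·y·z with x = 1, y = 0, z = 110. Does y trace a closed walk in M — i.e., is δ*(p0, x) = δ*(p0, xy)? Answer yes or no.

yes

Run of M on the first 2 characters of w = 1 0:
  step 0: p0  (start)
  step 1: p2  (read 1: p0→p2)
  step 2: p2  (read 0: p2→p2)

After x (step 1): p2. After xy (step 2): p2.
They match, so y = 0 drives M around a cycle from p2 back to itself; pumping y any number of times keeps M in p2 before reading z, and xyⁱz ∈ L(M) for every i ≥ 0.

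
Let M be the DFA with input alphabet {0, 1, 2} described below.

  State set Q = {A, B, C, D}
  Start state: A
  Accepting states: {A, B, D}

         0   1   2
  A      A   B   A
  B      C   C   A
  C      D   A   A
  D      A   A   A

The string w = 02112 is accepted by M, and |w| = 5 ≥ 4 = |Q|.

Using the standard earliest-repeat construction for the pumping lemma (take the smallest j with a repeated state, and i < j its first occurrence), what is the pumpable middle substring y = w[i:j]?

0

State sequence: A -0-> A -2-> A -1-> B -1-> C -2-> A
First repeat at step 1: A was already visited.

So i = 0, j = 1, giving x = w[0:0] = ε, y = w[0:1] = 0, z = w[1:5] = 2112.
Check: |xy| = 1 ≤ 4 and |y| = 1 ≥ 1. Reading y takes M from A back to A, so every xyⁱz is accepted.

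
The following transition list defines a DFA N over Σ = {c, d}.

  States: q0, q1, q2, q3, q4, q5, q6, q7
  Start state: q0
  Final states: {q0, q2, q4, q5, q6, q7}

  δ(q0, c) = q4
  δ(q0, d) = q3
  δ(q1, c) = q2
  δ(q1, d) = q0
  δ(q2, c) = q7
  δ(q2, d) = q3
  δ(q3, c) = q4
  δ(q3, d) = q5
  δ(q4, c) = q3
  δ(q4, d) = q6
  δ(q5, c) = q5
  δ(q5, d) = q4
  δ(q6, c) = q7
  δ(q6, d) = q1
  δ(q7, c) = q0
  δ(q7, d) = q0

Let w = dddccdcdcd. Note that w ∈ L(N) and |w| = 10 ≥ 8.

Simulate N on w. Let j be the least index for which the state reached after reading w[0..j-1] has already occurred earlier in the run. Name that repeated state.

State sequence: q0 -d-> q3 -d-> q5 -d-> q4 -c-> q3 -c-> q4 -d-> q6 -c-> q7 -d-> q0 -c-> q4 -d-> q6
First repeat at step 4: q3 was already visited.

The earliest repeat is at step j = 4: N is in q3, which it already visited at step i = 1.
The DFA has 8 states, so the proof of the pumping lemma guarantees a repeated state among the first 8+1 visited; the segment between the two visits is the pumpable y.

q3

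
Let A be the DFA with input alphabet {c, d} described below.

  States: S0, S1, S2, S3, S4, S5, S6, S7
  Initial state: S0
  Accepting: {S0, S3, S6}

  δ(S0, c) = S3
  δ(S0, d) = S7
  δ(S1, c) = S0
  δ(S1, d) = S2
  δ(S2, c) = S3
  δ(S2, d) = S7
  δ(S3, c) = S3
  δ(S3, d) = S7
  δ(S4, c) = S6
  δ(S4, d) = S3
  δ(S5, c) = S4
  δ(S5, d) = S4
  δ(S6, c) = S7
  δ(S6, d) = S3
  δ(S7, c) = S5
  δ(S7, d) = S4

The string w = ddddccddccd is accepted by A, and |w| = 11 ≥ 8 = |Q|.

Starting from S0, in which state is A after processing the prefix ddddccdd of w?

S7

State sequence: S0 -d-> S7 -d-> S4 -d-> S3 -d-> S7 -c-> S5 -c-> S4 -d-> S3 -d-> S7

After reading 8 characters, A is in state S7.
(This kind of state-tracing is the core of the pumping-lemma construction: with 8 states, pigeonhole forces a repeat within the first 8 steps.)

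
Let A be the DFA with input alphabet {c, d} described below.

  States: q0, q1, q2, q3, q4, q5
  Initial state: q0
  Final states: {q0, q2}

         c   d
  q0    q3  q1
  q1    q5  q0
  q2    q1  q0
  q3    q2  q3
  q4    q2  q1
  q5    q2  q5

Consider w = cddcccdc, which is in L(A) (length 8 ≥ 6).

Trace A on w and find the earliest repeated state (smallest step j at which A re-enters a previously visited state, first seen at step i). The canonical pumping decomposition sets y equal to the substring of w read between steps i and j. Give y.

Run of A on w = c d d c c c d c:
  step 0: q0  (start)
  step 1: q3  (read c: q0→q3)
  step 2: q3  (read d: q3→q3)   ← first repeat (q3 seen earlier)
  step 3: q3  (read d: q3→q3)
  step 4: q2  (read c: q3→q2)
  step 5: q1  (read c: q2→q1)
  step 6: q5  (read c: q1→q5)
  step 7: q5  (read d: q5→q5)
  step 8: q2  (read c: q5→q2)

So i = 1, j = 2, giving x = w[0:1] = c, y = w[1:2] = d, z = w[2:8] = dcccdc.
Check: |xy| = 2 ≤ 6 and |y| = 1 ≥ 1. Reading y takes A from q3 back to q3, so every xyⁱz is accepted.

d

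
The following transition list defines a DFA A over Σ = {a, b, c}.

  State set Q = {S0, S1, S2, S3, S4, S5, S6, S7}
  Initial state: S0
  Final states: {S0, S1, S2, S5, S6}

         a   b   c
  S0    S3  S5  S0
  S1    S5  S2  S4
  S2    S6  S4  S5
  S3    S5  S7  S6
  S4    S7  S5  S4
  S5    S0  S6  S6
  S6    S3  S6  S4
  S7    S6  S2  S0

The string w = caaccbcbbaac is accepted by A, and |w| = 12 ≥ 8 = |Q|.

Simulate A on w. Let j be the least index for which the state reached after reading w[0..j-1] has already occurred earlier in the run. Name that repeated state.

S0

Run of A on w = c a a c c b c b b a a c:
  step 0: S0  (start)
  step 1: S0  (read c: S0→S0)   ← first repeat (S0 seen earlier)
  step 2: S3  (read a: S0→S3)
  step 3: S5  (read a: S3→S5)
  step 4: S6  (read c: S5→S6)
  step 5: S4  (read c: S6→S4)
  step 6: S5  (read b: S4→S5)
  step 7: S6  (read c: S5→S6)
  step 8: S6  (read b: S6→S6)
  step 9: S6  (read b: S6→S6)
  step 10: S3  (read a: S6→S3)
  step 11: S5  (read a: S3→S5)
  step 12: S6  (read c: S5→S6)

The earliest repeat is at step j = 1: A is in S0, which it already visited at step i = 0.
Pumping length from the standard proof: p = 8 (the number of states). The repeated state found above gives |xy| = j ≤ 8 and |y| = j − i ≥ 1.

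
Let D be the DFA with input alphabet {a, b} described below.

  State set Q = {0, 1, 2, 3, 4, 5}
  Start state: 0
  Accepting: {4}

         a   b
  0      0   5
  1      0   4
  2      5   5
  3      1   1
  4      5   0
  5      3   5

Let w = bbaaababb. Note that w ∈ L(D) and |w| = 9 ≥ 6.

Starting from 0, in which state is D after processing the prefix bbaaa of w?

0

Run of D on the first 5 characters of w = b b a a a:
  step 0: 0  (start)
  step 1: 5  (read b: 0→5)
  step 2: 5  (read b: 5→5)
  step 3: 3  (read a: 5→3)
  step 4: 1  (read a: 3→1)
  step 5: 0  (read a: 1→0)

After reading 5 characters, D is in state 0.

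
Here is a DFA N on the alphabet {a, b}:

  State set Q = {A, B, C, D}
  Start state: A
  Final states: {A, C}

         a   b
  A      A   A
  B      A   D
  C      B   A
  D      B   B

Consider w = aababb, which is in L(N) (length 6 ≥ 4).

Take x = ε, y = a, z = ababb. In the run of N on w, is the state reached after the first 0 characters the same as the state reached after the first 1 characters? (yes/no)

yes

State sequence: A -a-> A

After x (step 0): A. After xy (step 1): A.
They match, so y = a drives N around a cycle from A back to itself; pumping y any number of times keeps N in A before reading z, and xyⁱz ∈ L(N) for every i ≥ 0.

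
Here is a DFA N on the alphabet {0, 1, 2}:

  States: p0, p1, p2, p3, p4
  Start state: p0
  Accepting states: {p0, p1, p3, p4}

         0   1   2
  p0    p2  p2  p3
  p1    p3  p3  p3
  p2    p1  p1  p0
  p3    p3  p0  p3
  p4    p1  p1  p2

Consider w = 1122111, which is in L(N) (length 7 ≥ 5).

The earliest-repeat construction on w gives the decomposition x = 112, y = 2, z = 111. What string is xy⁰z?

xy⁰z = xz = 112·111 = 112111.
Reading y = 2 takes N from p3 back to p3, so after x the machine is still in p3, and z then leads to the accepting state p1. Hence 112111 ∈ L(N).

112111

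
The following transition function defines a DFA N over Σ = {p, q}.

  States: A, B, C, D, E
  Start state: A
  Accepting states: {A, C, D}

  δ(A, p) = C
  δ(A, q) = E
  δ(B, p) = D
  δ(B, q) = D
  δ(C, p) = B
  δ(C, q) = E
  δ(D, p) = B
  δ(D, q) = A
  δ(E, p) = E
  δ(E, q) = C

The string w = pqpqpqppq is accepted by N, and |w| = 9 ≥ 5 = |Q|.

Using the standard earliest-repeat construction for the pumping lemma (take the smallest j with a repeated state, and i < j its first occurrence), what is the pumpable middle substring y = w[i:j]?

Run of N on w = p q p q p q p p q:
  step 0: A  (start)
  step 1: C  (read p: A→C)
  step 2: E  (read q: C→E)
  step 3: E  (read p: E→E)   ← first repeat (E seen earlier)
  step 4: C  (read q: E→C)
  step 5: B  (read p: C→B)
  step 6: D  (read q: B→D)
  step 7: B  (read p: D→B)
  step 8: D  (read p: B→D)
  step 9: A  (read q: D→A)

So i = 2, j = 3, giving x = w[0:2] = pq, y = w[2:3] = p, z = w[3:9] = qpqppq.
Check: |xy| = 3 ≤ 5 and |y| = 1 ≥ 1. Reading y takes N from E back to E, so every xyⁱz is accepted.
Since N has 5 states, any run of length ≥ 5 visits 5+1 states, so by pigeonhole some state repeats within the first 5 steps — that repeat gives the pumpable loop.

p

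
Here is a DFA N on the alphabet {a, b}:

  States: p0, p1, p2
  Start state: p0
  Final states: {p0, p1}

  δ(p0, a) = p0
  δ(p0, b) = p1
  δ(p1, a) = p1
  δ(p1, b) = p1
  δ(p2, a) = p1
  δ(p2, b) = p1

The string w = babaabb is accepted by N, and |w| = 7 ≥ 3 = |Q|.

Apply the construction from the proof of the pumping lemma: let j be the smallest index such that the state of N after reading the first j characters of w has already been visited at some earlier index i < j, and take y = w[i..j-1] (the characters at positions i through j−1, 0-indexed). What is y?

Run of N on w = b a b a a b b:
  step 0: p0  (start)
  step 1: p1  (read b: p0→p1)
  step 2: p1  (read a: p1→p1)   ← first repeat (p1 seen earlier)
  step 3: p1  (read b: p1→p1)
  step 4: p1  (read a: p1→p1)
  step 5: p1  (read a: p1→p1)
  step 6: p1  (read b: p1→p1)
  step 7: p1  (read b: p1→p1)

So i = 1, j = 2, giving x = w[0:1] = b, y = w[1:2] = a, z = w[2:7] = baabb.
Check: |xy| = 2 ≤ 3 and |y| = 1 ≥ 1. Reading y takes N from p1 back to p1, so every xyⁱz is accepted.
Since N has 3 states, any run of length ≥ 3 visits 3+1 states, so by pigeonhole some state repeats within the first 3 steps — that repeat gives the pumpable loop.

a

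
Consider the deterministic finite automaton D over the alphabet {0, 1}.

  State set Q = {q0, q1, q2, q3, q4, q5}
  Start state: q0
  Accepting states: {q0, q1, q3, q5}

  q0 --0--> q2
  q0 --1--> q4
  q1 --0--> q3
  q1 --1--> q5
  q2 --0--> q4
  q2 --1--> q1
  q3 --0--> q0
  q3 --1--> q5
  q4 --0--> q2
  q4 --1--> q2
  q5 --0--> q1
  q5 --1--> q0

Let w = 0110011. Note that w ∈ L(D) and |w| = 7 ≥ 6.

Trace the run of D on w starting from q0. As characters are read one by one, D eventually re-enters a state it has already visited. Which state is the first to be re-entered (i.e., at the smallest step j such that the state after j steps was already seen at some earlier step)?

q1

Run of D on w = 0 1 1 0 0 1 1:
  step 0: q0  (start)
  step 1: q2  (read 0: q0→q2)
  step 2: q1  (read 1: q2→q1)
  step 3: q5  (read 1: q1→q5)
  step 4: q1  (read 0: q5→q1)   ← first repeat (q1 seen earlier)
  step 5: q3  (read 0: q1→q3)
  step 6: q5  (read 1: q3→q5)
  step 7: q0  (read 1: q5→q0)

The earliest repeat is at step j = 4: D is in q1, which it already visited at step i = 2.
The DFA has 6 states, so the proof of the pumping lemma guarantees a repeated state among the first 6+1 visited; the segment between the two visits is the pumpable y.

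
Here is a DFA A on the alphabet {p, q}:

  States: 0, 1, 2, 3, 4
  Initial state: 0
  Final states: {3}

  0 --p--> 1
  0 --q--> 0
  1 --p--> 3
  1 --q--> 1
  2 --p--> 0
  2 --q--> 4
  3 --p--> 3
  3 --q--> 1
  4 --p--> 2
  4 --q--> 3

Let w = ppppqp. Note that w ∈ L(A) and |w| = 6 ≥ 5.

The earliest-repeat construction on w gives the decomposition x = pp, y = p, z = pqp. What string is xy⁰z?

pppqp

xy⁰z = xz = pp·pqp = pppqp.
Reading y = p takes A from 3 back to 3, so after x the machine is still in 3, and z then leads to the accepting state 3. Hence pppqp ∈ L(A).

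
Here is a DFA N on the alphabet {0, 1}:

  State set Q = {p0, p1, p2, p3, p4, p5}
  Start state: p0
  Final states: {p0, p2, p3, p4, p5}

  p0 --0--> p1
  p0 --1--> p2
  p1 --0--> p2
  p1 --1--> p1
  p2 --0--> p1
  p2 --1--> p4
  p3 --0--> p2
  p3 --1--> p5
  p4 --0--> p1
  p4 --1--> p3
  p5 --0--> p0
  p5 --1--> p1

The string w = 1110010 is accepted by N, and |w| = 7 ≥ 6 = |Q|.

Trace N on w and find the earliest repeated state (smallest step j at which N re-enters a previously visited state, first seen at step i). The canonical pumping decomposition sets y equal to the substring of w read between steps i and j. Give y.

Run of N on w = 1 1 1 0 0 1 0:
  step 0: p0  (start)
  step 1: p2  (read 1: p0→p2)
  step 2: p4  (read 1: p2→p4)
  step 3: p3  (read 1: p4→p3)
  step 4: p2  (read 0: p3→p2)   ← first repeat (p2 seen earlier)
  step 5: p1  (read 0: p2→p1)
  step 6: p1  (read 1: p1→p1)
  step 7: p2  (read 0: p1→p2)

So i = 1, j = 4, giving x = w[0:1] = 1, y = w[1:4] = 110, z = w[4:7] = 010.
Check: |xy| = 4 ≤ 6 and |y| = 3 ≥ 1. Reading y takes N from p2 back to p2, so every xyⁱz is accepted.

110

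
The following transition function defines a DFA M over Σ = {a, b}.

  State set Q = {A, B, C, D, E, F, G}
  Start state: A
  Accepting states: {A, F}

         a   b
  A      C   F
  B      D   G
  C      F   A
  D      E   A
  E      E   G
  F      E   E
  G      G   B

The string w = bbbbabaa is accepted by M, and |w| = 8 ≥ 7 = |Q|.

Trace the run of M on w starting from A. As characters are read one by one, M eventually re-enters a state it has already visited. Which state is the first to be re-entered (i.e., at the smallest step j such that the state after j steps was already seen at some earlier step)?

A

State sequence: A -b-> F -b-> E -b-> G -b-> B -a-> D -b-> A -a-> C -a-> F
First repeat at step 6: A was already visited.

The earliest repeat is at step j = 6: M is in A, which it already visited at step i = 0.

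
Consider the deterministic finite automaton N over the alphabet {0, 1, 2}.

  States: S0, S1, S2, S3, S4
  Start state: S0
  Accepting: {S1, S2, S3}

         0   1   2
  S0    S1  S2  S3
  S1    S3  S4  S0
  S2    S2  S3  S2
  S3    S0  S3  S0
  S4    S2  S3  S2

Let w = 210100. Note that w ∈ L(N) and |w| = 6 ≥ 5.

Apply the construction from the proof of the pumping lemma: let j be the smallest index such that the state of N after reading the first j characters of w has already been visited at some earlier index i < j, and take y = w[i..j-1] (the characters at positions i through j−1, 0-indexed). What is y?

1

State sequence: S0 -2-> S3 -1-> S3 -0-> S0 -1-> S2 -0-> S2 -0-> S2
First repeat at step 2: S3 was already visited.

So i = 1, j = 2, giving x = w[0:1] = 2, y = w[1:2] = 1, z = w[2:6] = 0100.
Check: |xy| = 2 ≤ 5 and |y| = 1 ≥ 1. Reading y takes N from S3 back to S3, so every xyⁱz is accepted.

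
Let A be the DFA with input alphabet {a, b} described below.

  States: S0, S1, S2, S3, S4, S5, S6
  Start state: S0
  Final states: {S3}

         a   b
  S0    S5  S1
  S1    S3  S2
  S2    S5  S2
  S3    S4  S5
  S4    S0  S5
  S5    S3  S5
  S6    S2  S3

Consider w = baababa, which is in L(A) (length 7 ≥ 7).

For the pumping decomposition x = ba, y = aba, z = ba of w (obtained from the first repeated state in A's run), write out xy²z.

xy^2z = ba·aba·aba·ba = baabaababa.
Reading y = aba takes A from S3 back to S3, so after x·y·y the machine is still in S3, and z then leads to the accepting state S3. Hence baabaababa ∈ L(A).

baabaababa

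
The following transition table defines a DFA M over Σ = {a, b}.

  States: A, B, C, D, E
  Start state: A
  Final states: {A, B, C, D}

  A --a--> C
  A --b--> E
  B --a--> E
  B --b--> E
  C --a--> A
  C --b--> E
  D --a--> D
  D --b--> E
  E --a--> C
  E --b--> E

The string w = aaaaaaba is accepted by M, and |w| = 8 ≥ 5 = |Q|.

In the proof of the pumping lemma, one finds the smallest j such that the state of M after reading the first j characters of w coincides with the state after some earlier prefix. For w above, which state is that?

Run of M on w = a a a a a a b a:
  step 0: A  (start)
  step 1: C  (read a: A→C)
  step 2: A  (read a: C→A)   ← first repeat (A seen earlier)
  step 3: C  (read a: A→C)
  step 4: A  (read a: C→A)
  step 5: C  (read a: A→C)
  step 6: A  (read a: C→A)
  step 7: E  (read b: A→E)
  step 8: C  (read a: E→C)

The earliest repeat is at step j = 2: M is in A, which it already visited at step i = 0.
The DFA has 5 states, so the proof of the pumping lemma guarantees a repeated state among the first 5+1 visited; the segment between the two visits is the pumpable y.

A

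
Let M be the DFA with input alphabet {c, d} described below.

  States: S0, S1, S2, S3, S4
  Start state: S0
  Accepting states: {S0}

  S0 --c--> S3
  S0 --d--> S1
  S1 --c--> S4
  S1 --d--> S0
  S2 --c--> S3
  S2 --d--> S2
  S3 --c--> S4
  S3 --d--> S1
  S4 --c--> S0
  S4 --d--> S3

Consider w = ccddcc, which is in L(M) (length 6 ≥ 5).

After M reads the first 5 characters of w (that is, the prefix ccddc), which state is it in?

Run of M on the first 5 characters of w = c c d d c:
  step 0: S0  (start)
  step 1: S3  (read c: S0→S3)
  step 2: S4  (read c: S3→S4)
  step 3: S3  (read d: S4→S3)
  step 4: S1  (read d: S3→S1)
  step 5: S4  (read c: S1→S4)

After reading 5 characters, M is in state S4.
(This kind of state-tracing is the core of the pumping-lemma construction: with 5 states, pigeonhole forces a repeat within the first 5 steps.)

S4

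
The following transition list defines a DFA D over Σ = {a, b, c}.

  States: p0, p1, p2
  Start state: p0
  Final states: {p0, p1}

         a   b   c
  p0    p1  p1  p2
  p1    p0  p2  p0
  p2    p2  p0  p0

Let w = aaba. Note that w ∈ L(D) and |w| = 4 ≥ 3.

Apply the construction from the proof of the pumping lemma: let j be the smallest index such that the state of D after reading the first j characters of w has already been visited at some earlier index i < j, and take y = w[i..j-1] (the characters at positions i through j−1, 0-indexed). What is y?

aa

Run of D on w = a a b a:
  step 0: p0  (start)
  step 1: p1  (read a: p0→p1)
  step 2: p0  (read a: p1→p0)   ← first repeat (p0 seen earlier)
  step 3: p1  (read b: p0→p1)
  step 4: p0  (read a: p1→p0)

So i = 0, j = 2, giving x = w[0:0] = ε, y = w[0:2] = aa, z = w[2:4] = ba.
Check: |xy| = 2 ≤ 3 and |y| = 2 ≥ 1. Reading y takes D from p0 back to p0, so every xyⁱz is accepted.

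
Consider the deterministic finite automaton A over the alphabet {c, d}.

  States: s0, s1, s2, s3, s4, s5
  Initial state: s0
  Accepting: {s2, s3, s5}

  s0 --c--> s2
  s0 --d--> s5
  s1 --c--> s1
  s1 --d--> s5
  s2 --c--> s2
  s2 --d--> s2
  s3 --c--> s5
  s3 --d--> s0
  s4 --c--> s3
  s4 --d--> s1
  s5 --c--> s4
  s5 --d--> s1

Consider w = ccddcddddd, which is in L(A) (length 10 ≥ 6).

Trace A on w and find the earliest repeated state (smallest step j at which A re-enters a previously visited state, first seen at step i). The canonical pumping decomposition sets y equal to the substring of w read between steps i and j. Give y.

Run of A on w = c c d d c d d d d d:
  step 0: s0  (start)
  step 1: s2  (read c: s0→s2)
  step 2: s2  (read c: s2→s2)   ← first repeat (s2 seen earlier)
  step 3: s2  (read d: s2→s2)
  step 4: s2  (read d: s2→s2)
  step 5: s2  (read c: s2→s2)
  step 6: s2  (read d: s2→s2)
  step 7: s2  (read d: s2→s2)
  step 8: s2  (read d: s2→s2)
  step 9: s2  (read d: s2→s2)
  step 10: s2  (read d: s2→s2)

So i = 1, j = 2, giving x = w[0:1] = c, y = w[1:2] = c, z = w[2:10] = ddcddddd.
Check: |xy| = 2 ≤ 6 and |y| = 1 ≥ 1. Reading y takes A from s2 back to s2, so every xyⁱz is accepted.

c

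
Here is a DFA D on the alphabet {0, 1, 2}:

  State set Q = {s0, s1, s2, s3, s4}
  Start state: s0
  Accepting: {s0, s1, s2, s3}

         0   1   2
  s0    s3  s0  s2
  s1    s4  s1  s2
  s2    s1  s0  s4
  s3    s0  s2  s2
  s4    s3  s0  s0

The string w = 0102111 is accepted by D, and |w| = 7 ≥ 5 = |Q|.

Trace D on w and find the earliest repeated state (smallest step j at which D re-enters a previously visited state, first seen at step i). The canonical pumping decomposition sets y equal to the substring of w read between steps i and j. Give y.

State sequence: s0 -0-> s3 -1-> s2 -0-> s1 -2-> s2 -1-> s0 -1-> s0 -1-> s0
First repeat at step 4: s2 was already visited.

So i = 2, j = 4, giving x = w[0:2] = 01, y = w[2:4] = 02, z = w[4:7] = 111.
Check: |xy| = 4 ≤ 5 and |y| = 2 ≥ 1. Reading y takes D from s2 back to s2, so every xyⁱz is accepted.
Since D has 5 states, any run of length ≥ 5 visits 5+1 states, so by pigeonhole some state repeats within the first 5 steps — that repeat gives the pumpable loop.

02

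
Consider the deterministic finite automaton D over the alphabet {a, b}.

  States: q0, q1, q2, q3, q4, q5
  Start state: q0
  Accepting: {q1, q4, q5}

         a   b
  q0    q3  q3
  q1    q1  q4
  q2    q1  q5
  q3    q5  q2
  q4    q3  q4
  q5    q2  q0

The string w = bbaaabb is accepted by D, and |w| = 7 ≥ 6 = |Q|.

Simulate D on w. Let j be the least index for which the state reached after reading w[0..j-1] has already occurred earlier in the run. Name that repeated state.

q1

Run of D on w = b b a a a b b:
  step 0: q0  (start)
  step 1: q3  (read b: q0→q3)
  step 2: q2  (read b: q3→q2)
  step 3: q1  (read a: q2→q1)
  step 4: q1  (read a: q1→q1)   ← first repeat (q1 seen earlier)
  step 5: q1  (read a: q1→q1)
  step 6: q4  (read b: q1→q4)
  step 7: q4  (read b: q4→q4)

The earliest repeat is at step j = 4: D is in q1, which it already visited at step i = 3.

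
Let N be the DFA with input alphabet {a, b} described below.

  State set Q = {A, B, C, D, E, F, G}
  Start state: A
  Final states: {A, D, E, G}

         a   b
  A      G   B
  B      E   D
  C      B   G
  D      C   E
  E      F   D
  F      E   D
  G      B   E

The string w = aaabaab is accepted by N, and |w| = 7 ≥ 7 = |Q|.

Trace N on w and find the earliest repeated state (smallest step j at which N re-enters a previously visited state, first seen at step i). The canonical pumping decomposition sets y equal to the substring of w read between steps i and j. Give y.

abaa

Run of N on w = a a a b a a b:
  step 0: A  (start)
  step 1: G  (read a: A→G)
  step 2: B  (read a: G→B)
  step 3: E  (read a: B→E)
  step 4: D  (read b: E→D)
  step 5: C  (read a: D→C)
  step 6: B  (read a: C→B)   ← first repeat (B seen earlier)
  step 7: D  (read b: B→D)

So i = 2, j = 6, giving x = w[0:2] = aa, y = w[2:6] = abaa, z = w[6:7] = b.
Check: |xy| = 6 ≤ 7 and |y| = 4 ≥ 1. Reading y takes N from B back to B, so every xyⁱz is accepted.
Since N has 7 states, any run of length ≥ 7 visits 7+1 states, so by pigeonhole some state repeats within the first 7 steps — that repeat gives the pumpable loop.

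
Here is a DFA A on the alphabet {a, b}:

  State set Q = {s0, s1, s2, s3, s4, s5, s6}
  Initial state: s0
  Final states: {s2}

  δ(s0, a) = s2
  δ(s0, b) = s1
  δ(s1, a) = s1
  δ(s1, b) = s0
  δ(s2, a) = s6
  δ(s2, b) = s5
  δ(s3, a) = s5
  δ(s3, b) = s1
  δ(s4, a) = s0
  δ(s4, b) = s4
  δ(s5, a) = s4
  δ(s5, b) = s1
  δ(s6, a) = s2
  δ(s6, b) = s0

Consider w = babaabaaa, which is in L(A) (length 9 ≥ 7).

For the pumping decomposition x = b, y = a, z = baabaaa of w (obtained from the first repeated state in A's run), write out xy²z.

baabaabaaa

xy^2z = b·a·a·baabaaa = baabaabaaa.
Reading y = a takes A from s1 back to s1, so after x·y·y the machine is still in s1, and z then leads to the accepting state s2. Hence baabaabaaa ∈ L(A).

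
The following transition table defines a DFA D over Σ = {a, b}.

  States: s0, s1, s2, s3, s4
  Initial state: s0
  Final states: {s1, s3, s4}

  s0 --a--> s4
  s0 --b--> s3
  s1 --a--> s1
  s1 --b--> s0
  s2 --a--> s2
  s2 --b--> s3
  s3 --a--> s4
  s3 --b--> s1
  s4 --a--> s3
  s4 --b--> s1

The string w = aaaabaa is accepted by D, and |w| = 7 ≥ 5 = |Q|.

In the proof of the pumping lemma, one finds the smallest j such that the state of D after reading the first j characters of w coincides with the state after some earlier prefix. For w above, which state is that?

Run of D on w = a a a a b a a:
  step 0: s0  (start)
  step 1: s4  (read a: s0→s4)
  step 2: s3  (read a: s4→s3)
  step 3: s4  (read a: s3→s4)   ← first repeat (s4 seen earlier)
  step 4: s3  (read a: s4→s3)
  step 5: s1  (read b: s3→s1)
  step 6: s1  (read a: s1→s1)
  step 7: s1  (read a: s1→s1)

The earliest repeat is at step j = 3: D is in s4, which it already visited at step i = 1.
With |Q| = 5, pigeonhole forces a state repeat no later than step 5; the substring read between the first and second visits to that state can be pumped.

s4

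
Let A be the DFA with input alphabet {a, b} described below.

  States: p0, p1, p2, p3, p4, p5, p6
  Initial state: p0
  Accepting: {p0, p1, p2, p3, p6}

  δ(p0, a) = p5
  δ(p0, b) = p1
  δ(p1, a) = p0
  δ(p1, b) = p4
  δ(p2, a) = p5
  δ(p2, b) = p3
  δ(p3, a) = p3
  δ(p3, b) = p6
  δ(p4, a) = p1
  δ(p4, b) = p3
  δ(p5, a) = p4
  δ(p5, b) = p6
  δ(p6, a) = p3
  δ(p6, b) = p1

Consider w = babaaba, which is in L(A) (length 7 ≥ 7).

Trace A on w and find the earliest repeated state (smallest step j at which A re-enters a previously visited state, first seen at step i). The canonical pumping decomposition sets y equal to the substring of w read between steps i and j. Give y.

Run of A on w = b a b a a b a:
  step 0: p0  (start)
  step 1: p1  (read b: p0→p1)
  step 2: p0  (read a: p1→p0)   ← first repeat (p0 seen earlier)
  step 3: p1  (read b: p0→p1)
  step 4: p0  (read a: p1→p0)
  step 5: p5  (read a: p0→p5)
  step 6: p6  (read b: p5→p6)
  step 7: p3  (read a: p6→p3)

So i = 0, j = 2, giving x = w[0:0] = ε, y = w[0:2] = ba, z = w[2:7] = baaba.
Check: |xy| = 2 ≤ 7 and |y| = 2 ≥ 1. Reading y takes A from p0 back to p0, so every xyⁱz is accepted.
Pumping length from the standard proof: p = 7 (the number of states). The repeated state found above gives |xy| = j ≤ 7 and |y| = j − i ≥ 1.

ba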